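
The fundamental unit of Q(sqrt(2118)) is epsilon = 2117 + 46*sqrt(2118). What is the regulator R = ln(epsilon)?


epsilon = 2117 + 46*sqrt(2118)
= 4233.9998
R = ln(4233.9998)
= 8.3509

8.3509


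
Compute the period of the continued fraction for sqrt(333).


Run the CF algorithm for sqrt(333).
a_0 = floor(sqrt(333)) = 18; set m_0=0, q_0=1.
Recurrence: m' = q*a - m,  q' = (d - m'^2)/q,  a' = floor((a_0 + m')/q').
  step 1: m=18, q=9, a=4
  step 2: m=18, q=1, a=36
a_2 = 2*a_0 = 36, so the period closes here.
sqrt(333) = [18; 4, 36]
Period length = 2

2


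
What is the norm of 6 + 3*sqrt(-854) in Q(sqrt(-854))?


N(a + b*sqrt(d)) = a^2 - d*b^2
= (6)^2 - (-854)*(3)^2
= 36 + 7686
= 7722

7722


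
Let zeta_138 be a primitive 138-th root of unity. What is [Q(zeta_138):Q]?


The degree equals Euler's totient phi(138).
138 = 2 * 3 * 23
phi(138) = 44

44


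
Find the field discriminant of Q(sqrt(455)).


For K = Q(sqrt(d)) with d squarefree: disc(K) = d if d = 1 mod 4, and disc(K) = 4d if d = 2 or 3 mod 4.
Here d = 455, and d mod 4 = 3.
d = 3 mod 4, not 1 (O_K = Z[sqrt(d)]), so disc(K) = 4d = 4 * (455) = 1820

1820


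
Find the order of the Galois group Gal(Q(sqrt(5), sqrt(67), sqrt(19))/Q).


The 3 square roots of distinct primes are multiplicatively independent over Q,
so [K:Q] = 2^3 and Gal(K/Q) is isomorphic to (Z/2Z)^3.
|Gal| = 2^3 = 8

8


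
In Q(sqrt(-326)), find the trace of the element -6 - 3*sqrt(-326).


Tr(a + b*sqrt(d)) = (a + b*sqrt(d)) + (a - b*sqrt(d)) = 2a
= 2 * (-6)
= -12

-12


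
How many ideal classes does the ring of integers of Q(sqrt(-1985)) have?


K = Q(sqrt(-1985)). d mod 4 = 3, so D = disc(K) = 4d = -7940
h(K) equals the number of primitive reduced positive-definite forms (a, b, c) = a*x^2 + b*x*y + c*y^2 with b^2 - 4ac = D,
where reduced means |b| <= a <= c, with b >= 0 whenever |b| = a or a = c, and primitive means gcd(a, b, c) = 1.
Reduced forces 3a^2 <= |D| = 7940, so 1 <= a <= 51; b must have the parity of D, and c = (b^2 - D)/(4a) must be an integer >= a.
Enumerate a = 1..51, b in [-a, a]:
  a=1: (1, 0, 1985)  [1]
  a=2: (2, 2, 993)  [1]
  a=3: (3, -2, 662), (3, 2, 662)  [2]
  a=4: none
  a=5: (5, 0, 397)  [1]
  a=6: (6, -2, 331), (6, 2, 331)  [2]
  a=7..8: none
  a=9: (9, -4, 221), (9, 4, 221)  [2]
  a=10: (10, 10, 201)  [1]
  a=11..12: none
  a=13: (13, -4, 153), (13, 4, 153)  [2]
  a=14: none
  a=15: (15, -10, 134), (15, 10, 134)  [2]
  a=16: none
  a=17: (17, -4, 117), (17, 4, 117)  [2]
  a=18: (18, -14, 113), (18, 14, 113)  [2]
  a=19..22: none
  a=23: (23, -8, 87), (23, 8, 87)  [2]
  a=24..25: none
  a=26: (26, -22, 81), (26, 22, 81)  [2]
  a=27: (27, -22, 78), (27, 22, 78)  [2]
  a=28: none
  a=29: (29, -8, 69), (29, 8, 69)  [2]
  a=30: (30, -10, 67), (30, 10, 67)  [2]
  a=31..33: none
  a=34: (34, -30, 65), (34, 30, 65)  [2]
  a=35..38: none
  a=39: (39, -22, 54), (39, -4, 51), (39, 4, 51), (39, 22, 54)  [4]
  a=40..42: none
  a=43: (43, -12, 47), (43, 12, 47)  [2]
  a=44: none
  a=45: (45, -40, 53), (45, 40, 53)  [2]
  a=46: (46, -38, 51), (46, 38, 51)  [2]
  a=47..51: none
Total reduced forms: 1 + 1 + 2 + 1 + 2 + 2 + 1 + 2 + 2 + 2 + 2 + 2 + 2 + 2 + 2 + 2 + 2 + 4 + 2 + 2 + 2 = 40
h = 40

40


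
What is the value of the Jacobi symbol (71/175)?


Compute (71/175) via quadratic reciprocity:
  reciprocity: (71/175) -> -(175/71)
  reduce: (33/71)
  reciprocity: (33/71) -> +(71/33)
  reduce: (5/33)
  reciprocity: (5/33) -> +(33/5)
  reduce: (3/5)
  reciprocity: (3/5) -> +(5/3)
  reduce: (2/3)
  pull out 2: (2/3) = -1  (since 3 mod 8 = 3)
  (1/3) = 1
Product of signs = 1

1


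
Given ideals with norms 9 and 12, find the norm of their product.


N(IJ) = N(I) * N(J)
= 9 * 12
= 108

108


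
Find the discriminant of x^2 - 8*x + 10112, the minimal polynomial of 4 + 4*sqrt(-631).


The element 4 + 4*sqrt(-631) has minimal polynomial:
x^2 - 8*x + 10112
Discriminant = (-8)^2 - 4*(10112)
= 64 - 40448
= -40384

-40384


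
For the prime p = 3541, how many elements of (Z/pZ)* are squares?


For prime p, the number of non-zero quadratic residues is (p-1)/2.
= (3541-1)/2
= 1770

1770


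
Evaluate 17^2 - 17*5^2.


x^2 - d*y^2
= 17^2 - 17*5^2
= 289 - 425
= -136

-136


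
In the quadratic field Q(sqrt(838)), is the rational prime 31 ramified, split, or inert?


K = Q(sqrt(838)). Since d mod 4 = 2, disc(K) = 3352.
Check p | disc: 3352 mod 31 = 4.
p does not divide disc. Compute Legendre symbol (d/p):
1^((31-1)/2) mod 31 = 1
(d/p) = 1, so p splits: (p) = P*P' with e=1, f=1, g=2.
Therefore p is split.

split


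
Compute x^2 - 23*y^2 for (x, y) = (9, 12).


x^2 - d*y^2
= 9^2 - 23*12^2
= 81 - 3312
= -3231

-3231


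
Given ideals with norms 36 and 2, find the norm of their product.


N(IJ) = N(I) * N(J)
= 36 * 2
= 72

72


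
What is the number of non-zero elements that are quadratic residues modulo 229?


For prime p, the number of non-zero quadratic residues is (p-1)/2.
= (229-1)/2
= 114

114


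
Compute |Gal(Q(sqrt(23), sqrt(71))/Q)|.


The 2 square roots of distinct primes are multiplicatively independent over Q,
so [K:Q] = 2^2 and Gal(K/Q) is isomorphic to (Z/2Z)^2.
|Gal| = 2^2 = 4

4


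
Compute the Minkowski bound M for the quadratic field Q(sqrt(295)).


d = 295, d mod 4 = 3, so disc(K) = 4d = 1180; |disc(K)| = 1180
Real quadratic field, so n = 2, s = r2 = 0, r1 = 2
M = (n!/n^n) * (4/pi)^s * sqrt(|disc(K)|) = (2!/2^2) * (4/pi)^0 * sqrt(1180)
= 0.5 * 1.000000 * 34.351128
= 17.1756

17.1756


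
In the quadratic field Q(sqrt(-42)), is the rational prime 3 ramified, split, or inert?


K = Q(sqrt(-42)). Since d mod 4 = 2, disc(K) = -168.
Check p | disc: -168 mod 3 = 0.
p divides disc, so p ramifies: (p) = P^2 with e=2, f=1, g=1.
Therefore p is ramified.

ramified


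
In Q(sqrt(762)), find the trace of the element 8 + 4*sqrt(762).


Tr(a + b*sqrt(d)) = (a + b*sqrt(d)) + (a - b*sqrt(d)) = 2a
= 2 * (8)
= 16

16


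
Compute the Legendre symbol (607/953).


p = 953 is prime, so compute (607/953) with the reciprocity algorithm (Jacobi-symbol steps: pull out 2s via (2/n), flip via reciprocity, reduce):
  reciprocity: (607/953) -> +(953/607)
  reduce: (346/607)
  pull out 2: (2/607) = +1  (since 607 mod 8 = 7)
  reciprocity: (173/607) -> +(607/173)
  reduce: (88/173)
  pull out 2: (2/173) = -1  (since 173 mod 8 = 5)
  pull out 2: (2/173) = -1  (since 173 mod 8 = 5)
  pull out 2: (2/173) = -1  (since 173 mod 8 = 5)
  reciprocity: (11/173) -> +(173/11)
  reduce: (8/11)
  pull out 2: (2/11) = -1  (since 11 mod 8 = 3)
  pull out 2: (2/11) = -1  (since 11 mod 8 = 3)
  pull out 2: (2/11) = -1  (since 11 mod 8 = 3)
  (1/11) = 1
Product of signs = 1
(607/953) = 1

1


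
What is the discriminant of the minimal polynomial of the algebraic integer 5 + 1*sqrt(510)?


The element 5 + 1*sqrt(510) has minimal polynomial:
x^2 - 10*x - 485
Discriminant = (-10)^2 - 4*(-485)
= 100 + 1940
= 2040

2040


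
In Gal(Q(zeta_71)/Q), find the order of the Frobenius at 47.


The Frobenius at p in Gal(Q(zeta_n)/Q) = (Z/nZ)* is the class of p, so its order is ord_71(47), the smallest k >= 1 with 47^k = 1 mod 71.
n = 71 = 71, phi(71) = 70; the order divides phi(n).
Divisors of 70: 1, 2, 5, 7, 10, 14, 35, 70
Repeated squaring mod 71: 47^1 = 47, 47^2 = 8, 47^4 = 64, 47^8 = 49, 47^16 = 58, 47^32 = 27, 47^64 = 19
Test divisors in increasing order:
  k=1: 47^1 = 47 mod 71
  k=2: 47^2 = 8 mod 71
  k=5: 47^5 = 64 * 47 = 26 mod 71
  k=7: 47^7 = 64 * 8 * 47 = 66 mod 71
  k=10: 47^10 = 49 * 8 = 37 mod 71
  k=14: 47^14 = 49 * 64 * 8 = 25 mod 71
  k=35: 47^35 = 27 * 8 * 47 = 70 mod 71
  k=70: 47^70 = 19 * 64 * 8 = 1 mod 71  <- first divisor giving 1
Order = 70

70


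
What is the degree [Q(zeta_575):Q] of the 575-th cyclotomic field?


The degree equals Euler's totient phi(575).
575 = 5^2 * 23
phi(575) = 440

440


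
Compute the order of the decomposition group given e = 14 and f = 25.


|D_P| = e * f
= 14 * 25
= 350

350


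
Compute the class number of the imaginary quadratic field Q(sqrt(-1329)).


K = Q(sqrt(-1329)). d mod 4 = 3, so D = disc(K) = 4d = -5316
h(K) equals the number of primitive reduced positive-definite forms (a, b, c) = a*x^2 + b*x*y + c*y^2 with b^2 - 4ac = D,
where reduced means |b| <= a <= c, with b >= 0 whenever |b| = a or a = c, and primitive means gcd(a, b, c) = 1.
Reduced forces 3a^2 <= |D| = 5316, so 1 <= a <= 42; b must have the parity of D, and c = (b^2 - D)/(4a) must be an integer >= a.
Enumerate a = 1..42, b in [-a, a]:
  a=1: (1, 0, 1329)  [1]
  a=2: (2, 2, 665)  [1]
  a=3: (3, 0, 443)  [1]
  a=4: none
  a=5: (5, -2, 266), (5, 2, 266)  [2]
  a=6: (6, 6, 223)  [1]
  a=7: (7, -2, 190), (7, 2, 190)  [2]
  a=8..9: none
  a=10: (10, -2, 133), (10, 2, 133)  [2]
  a=11..12: none
  a=13: (13, -12, 105), (13, 12, 105)  [2]
  a=14: (14, -2, 95), (14, 2, 95)  [2]
  a=15: (15, -12, 91), (15, 12, 91)  [2]
  a=16..18: none
  a=19: (19, -2, 70), (19, 2, 70)  [2]
  a=20: none
  a=21: (21, -12, 65), (21, 12, 65)  [2]
  a=22..24: none
  a=25: (25, -22, 58), (25, 22, 58)  [2]
  a=26: (26, -14, 53), (26, 14, 53)  [2]
  a=27..28: none
  a=29: (29, -22, 50), (29, 22, 50)  [2]
  a=30: (30, -18, 47), (30, 18, 47)  [2]
  a=31: (31, -4, 43), (31, 4, 43)  [2]
  a=32..34: none
  a=35: (35, -12, 39), (35, -2, 38), (35, 2, 38), (35, 12, 39)  [4]
  a=36: none
  a=37: (37, -30, 42), (37, 30, 42)  [2]
  a=38..42: none
Total reduced forms: 1 + 1 + 1 + 2 + 1 + 2 + 2 + 2 + 2 + 2 + 2 + 2 + 2 + 2 + 2 + 2 + 2 + 4 + 2 = 36
h = 36

36


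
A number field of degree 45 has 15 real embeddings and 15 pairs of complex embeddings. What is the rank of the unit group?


By Dirichlet's unit theorem:
rank = r1 + r2 - 1
= 15 + 15 - 1
= 29

29


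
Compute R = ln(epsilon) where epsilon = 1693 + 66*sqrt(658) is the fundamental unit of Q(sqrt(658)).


epsilon = 1693 + 66*sqrt(658)
= 3385.9997
R = ln(3385.9997)
= 8.1274

8.1274


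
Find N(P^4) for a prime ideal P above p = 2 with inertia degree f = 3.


N(P^a) = p^(a*f)
= 2^(4*3)
= 2^12
= 4096

4096


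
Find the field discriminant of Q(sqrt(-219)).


For K = Q(sqrt(d)) with d squarefree: disc(K) = d if d = 1 mod 4, and disc(K) = 4d if d = 2 or 3 mod 4.
Here d = -219, and d mod 4 = 1.
d = 1 mod 4 (O_K = Z[(1+sqrt(d))/2]), so disc(K) = d = -219

-219


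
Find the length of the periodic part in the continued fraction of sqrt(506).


Run the CF algorithm for sqrt(506).
a_0 = floor(sqrt(506)) = 22; set m_0=0, q_0=1.
Recurrence: m' = q*a - m,  q' = (d - m'^2)/q,  a' = floor((a_0 + m')/q').
  step 1: m=22, q=22, a=2
  step 2: m=22, q=1, a=44
a_2 = 2*a_0 = 44, so the period closes here.
sqrt(506) = [22; 2, 44]
Period length = 2

2


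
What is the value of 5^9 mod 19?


p = 19 is prime and the exponent is (p-1)/2 = 9, so by Euler's criterion 5^9 = (5/19) = +1 or -1 mod 19.
Compute by square-and-multiply:
  9 = 8 + 1 (binary 1001)
  Repeated squaring mod 19: 5^1 = 5, 5^2 = 6, 5^4 = 17, 5^8 = 4
  5^9 = 5^8 * 5^1 = 4 * 5 mod 19
    4 * 5 = 20 = 1 mod 19
  5^9 = 1 mod 19
Result 1: 5 is a quadratic residue mod 19.
5^9 mod 19 = 1

1


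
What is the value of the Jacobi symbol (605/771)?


Compute (605/771) via quadratic reciprocity:
  reciprocity: (605/771) -> +(771/605)
  reduce: (166/605)
  pull out 2: (2/605) = -1  (since 605 mod 8 = 5)
  reciprocity: (83/605) -> +(605/83)
  reduce: (24/83)
  pull out 2: (2/83) = -1  (since 83 mod 8 = 3)
  pull out 2: (2/83) = -1  (since 83 mod 8 = 3)
  pull out 2: (2/83) = -1  (since 83 mod 8 = 3)
  reciprocity: (3/83) -> -(83/3)
  reduce: (2/3)
  pull out 2: (2/3) = -1  (since 3 mod 8 = 3)
  (1/3) = 1
Product of signs = 1

1


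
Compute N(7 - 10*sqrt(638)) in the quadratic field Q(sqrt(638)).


N(a + b*sqrt(d)) = a^2 - d*b^2
= (7)^2 - (638)*(-10)^2
= 49 - 63800
= -63751

-63751


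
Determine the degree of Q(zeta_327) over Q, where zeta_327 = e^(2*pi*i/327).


The degree equals Euler's totient phi(327).
327 = 3 * 109
phi(327) = 216

216


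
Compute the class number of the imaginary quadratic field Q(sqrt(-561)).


K = Q(sqrt(-561)). d mod 4 = 3, so D = disc(K) = 4d = -2244
h(K) equals the number of primitive reduced positive-definite forms (a, b, c) = a*x^2 + b*x*y + c*y^2 with b^2 - 4ac = D,
where reduced means |b| <= a <= c, with b >= 0 whenever |b| = a or a = c, and primitive means gcd(a, b, c) = 1.
Reduced forces 3a^2 <= |D| = 2244, so 1 <= a <= 27; b must have the parity of D, and c = (b^2 - D)/(4a) must be an integer >= a.
Enumerate a = 1..27, b in [-a, a]:
  a=1: (1, 0, 561)  [1]
  a=2: (2, 2, 281)  [1]
  a=3: (3, 0, 187)  [1]
  a=4: none
  a=5: (5, -4, 113), (5, 4, 113)  [2]
  a=6: (6, 6, 95)  [1]
  a=7..9: none
  a=10: (10, -6, 57), (10, 6, 57)  [2]
  a=11: (11, 0, 51)  [1]
  a=12..14: none
  a=15: (15, -6, 38), (15, 6, 38)  [2]
  a=16: none
  a=17: (17, 0, 33)  [1]
  a=18: none
  a=19: (19, -6, 30), (19, 6, 30)  [2]
  a=20..21: none
  a=22: (22, 22, 31)  [1]
  a=23..24: none
  a=25: (25, 16, 25)  [1]
  a=26..27: none
Total reduced forms: 1 + 1 + 1 + 2 + 1 + 2 + 1 + 2 + 1 + 2 + 1 + 1 = 16
h = 16

16


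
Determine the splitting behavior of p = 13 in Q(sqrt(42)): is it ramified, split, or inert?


K = Q(sqrt(42)). Since d mod 4 = 2, disc(K) = 168.
Check p | disc: 168 mod 13 = 12.
p does not divide disc. Compute Legendre symbol (d/p):
3^((13-1)/2) mod 13 = 1
(d/p) = 1, so p splits: (p) = P*P' with e=1, f=1, g=2.
Therefore p is split.

split


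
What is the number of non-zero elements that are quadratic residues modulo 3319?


For prime p, the number of non-zero quadratic residues is (p-1)/2.
= (3319-1)/2
= 1659

1659


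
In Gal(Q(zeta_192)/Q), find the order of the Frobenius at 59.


The Frobenius at p in Gal(Q(zeta_n)/Q) = (Z/nZ)* is the class of p, so its order is ord_192(59), the smallest k >= 1 with 59^k = 1 mod 192.
n = 192 = 2^6 * 3, phi(192) = 64; the order divides phi(n).
Divisors of 64: 1, 2, 4, 8, 16, 32, 64
Repeated squaring mod 192: 59^1 = 59, 59^2 = 25, 59^4 = 49, 59^8 = 97, 59^16 = 1, 59^32 = 1, 59^64 = 1
Test divisors in increasing order:
  k=1: 59^1 = 59 mod 192
  k=2: 59^2 = 25 mod 192
  k=4: 59^4 = 49 mod 192
  k=8: 59^8 = 97 mod 192
  k=16: 59^16 = 1 mod 192  <- first divisor giving 1
Order = 16

16


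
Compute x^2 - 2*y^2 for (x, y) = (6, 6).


x^2 - d*y^2
= 6^2 - 2*6^2
= 36 - 72
= -36

-36


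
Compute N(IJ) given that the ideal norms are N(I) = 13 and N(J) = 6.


N(IJ) = N(I) * N(J)
= 13 * 6
= 78

78


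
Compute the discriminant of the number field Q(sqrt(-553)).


For K = Q(sqrt(d)) with d squarefree: disc(K) = d if d = 1 mod 4, and disc(K) = 4d if d = 2 or 3 mod 4.
Here d = -553, and d mod 4 = 3.
d = 3 mod 4, not 1 (O_K = Z[sqrt(d)]), so disc(K) = 4d = 4 * (-553) = -2212

-2212


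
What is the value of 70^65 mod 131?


p = 131 is prime and the exponent is (p-1)/2 = 65, so by Euler's criterion 70^65 = (70/131) = +1 or -1 mod 131.
Compute by square-and-multiply:
  65 = 64 + 1 (binary 1000001)
  Repeated squaring mod 131: 70^1 = 70, 70^2 = 53, 70^4 = 58, 70^8 = 89, 70^16 = 61, 70^32 = 53, 70^64 = 58
  70^65 = 70^64 * 70^1 = 58 * 70 mod 131
    58 * 70 = 4060 = 130 mod 131
  70^65 = 130 mod 131
Result 130 = p - 1 = -1 mod 131: 70 is a quadratic non-residue mod 131. As a residue in [0, p-1] the value is 130.
70^65 mod 131 = 130

130


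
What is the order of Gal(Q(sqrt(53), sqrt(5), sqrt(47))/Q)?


The 3 square roots of distinct primes are multiplicatively independent over Q,
so [K:Q] = 2^3 and Gal(K/Q) is isomorphic to (Z/2Z)^3.
|Gal| = 2^3 = 8

8


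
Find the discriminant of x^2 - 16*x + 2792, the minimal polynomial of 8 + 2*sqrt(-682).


The element 8 + 2*sqrt(-682) has minimal polynomial:
x^2 - 16*x + 2792
Discriminant = (-16)^2 - 4*(2792)
= 256 - 11168
= -10912

-10912


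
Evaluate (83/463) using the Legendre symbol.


p = 463 is prime, so compute (83/463) with the reciprocity algorithm (Jacobi-symbol steps: pull out 2s via (2/n), flip via reciprocity, reduce):
  reciprocity: (83/463) -> -(463/83)
  reduce: (48/83)
  pull out 2: (2/83) = -1  (since 83 mod 8 = 3)
  pull out 2: (2/83) = -1  (since 83 mod 8 = 3)
  pull out 2: (2/83) = -1  (since 83 mod 8 = 3)
  pull out 2: (2/83) = -1  (since 83 mod 8 = 3)
  reciprocity: (3/83) -> -(83/3)
  reduce: (2/3)
  pull out 2: (2/3) = -1  (since 3 mod 8 = 3)
  (1/3) = 1
Product of signs = -1
(83/463) = -1

-1


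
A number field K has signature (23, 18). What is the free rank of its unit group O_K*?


By Dirichlet's unit theorem:
rank = r1 + r2 - 1
= 23 + 18 - 1
= 40

40


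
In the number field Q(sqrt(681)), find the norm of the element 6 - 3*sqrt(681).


N(a + b*sqrt(d)) = a^2 - d*b^2
= (6)^2 - (681)*(-3)^2
= 36 - 6129
= -6093

-6093


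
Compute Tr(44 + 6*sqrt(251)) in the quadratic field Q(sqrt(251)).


Tr(a + b*sqrt(d)) = (a + b*sqrt(d)) + (a - b*sqrt(d)) = 2a
= 2 * (44)
= 88

88


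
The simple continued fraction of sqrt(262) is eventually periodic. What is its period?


Run the CF algorithm for sqrt(262).
a_0 = floor(sqrt(262)) = 16; set m_0=0, q_0=1.
Recurrence: m' = q*a - m,  q' = (d - m'^2)/q,  a' = floor((a_0 + m')/q').
  step 1: m=16, q=6, a=5
  step 2: m=14, q=11, a=2
  step 3: m=8, q=18, a=1
  step 4: m=10, q=9, a=2
  step 5: m=8, q=22, a=1
  step 6: m=14, q=3, a=10
  step 7: m=16, q=2, a=16
  step 8: m=16, q=3, a=10
  step 9: m=14, q=22, a=1
  step 10: m=8, q=9, a=2
  step 11: m=10, q=18, a=1
  step 12: m=8, q=11, a=2
  step 13: m=14, q=6, a=5
  step 14: m=16, q=1, a=32
a_14 = 2*a_0 = 32, so the period closes here.
sqrt(262) = [16; 5, 2, 1, 2, 1, 10, 16, 10, 1, 2, 1, 2, 5, 32]
Period length = 14

14


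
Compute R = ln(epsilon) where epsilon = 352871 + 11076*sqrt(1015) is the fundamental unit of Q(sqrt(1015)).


epsilon = 352871 + 11076*sqrt(1015)
= 705742.0000
R = ln(705742.0000)
= 13.4670

13.4670


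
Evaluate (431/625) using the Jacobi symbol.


Compute (431/625) via quadratic reciprocity:
  reciprocity: (431/625) -> +(625/431)
  reduce: (194/431)
  pull out 2: (2/431) = +1  (since 431 mod 8 = 7)
  reciprocity: (97/431) -> +(431/97)
  reduce: (43/97)
  reciprocity: (43/97) -> +(97/43)
  reduce: (11/43)
  reciprocity: (11/43) -> -(43/11)
  reduce: (10/11)
  pull out 2: (2/11) = -1  (since 11 mod 8 = 3)
  reciprocity: (5/11) -> +(11/5)
  reduce: (1/5)
  (1/5) = 1
Product of signs = 1

1


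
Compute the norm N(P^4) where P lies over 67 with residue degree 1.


N(P^a) = p^(a*f)
= 67^(4*1)
= 67^4
= 20151121

20151121


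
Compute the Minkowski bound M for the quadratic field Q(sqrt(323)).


d = 323, d mod 4 = 3, so disc(K) = 4d = 1292; |disc(K)| = 1292
Real quadratic field, so n = 2, s = r2 = 0, r1 = 2
M = (n!/n^n) * (4/pi)^s * sqrt(|disc(K)|) = (2!/2^2) * (4/pi)^0 * sqrt(1292)
= 0.5 * 1.000000 * 35.944402
= 17.9722

17.9722


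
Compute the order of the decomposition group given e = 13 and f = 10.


|D_P| = e * f
= 13 * 10
= 130

130


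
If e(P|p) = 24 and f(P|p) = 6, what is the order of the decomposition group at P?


|D_P| = e * f
= 24 * 6
= 144

144


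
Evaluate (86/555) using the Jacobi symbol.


Compute (86/555) via quadratic reciprocity:
  pull out 2: (2/555) = -1  (since 555 mod 8 = 3)
  reciprocity: (43/555) -> -(555/43)
  reduce: (39/43)
  reciprocity: (39/43) -> -(43/39)
  reduce: (4/39)
  pull out 2: (2/39) = +1  (since 39 mod 8 = 7)
  pull out 2: (2/39) = +1  (since 39 mod 8 = 7)
  (1/39) = 1
Product of signs = -1

-1


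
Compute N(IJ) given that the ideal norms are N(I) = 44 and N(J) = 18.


N(IJ) = N(I) * N(J)
= 44 * 18
= 792

792


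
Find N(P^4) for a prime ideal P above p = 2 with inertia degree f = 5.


N(P^a) = p^(a*f)
= 2^(4*5)
= 2^20
= 1048576

1048576


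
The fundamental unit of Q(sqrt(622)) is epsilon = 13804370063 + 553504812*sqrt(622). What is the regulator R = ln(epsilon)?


epsilon = 13804370063 + 553504812*sqrt(622)
= 2.7609e+10
R = ln(2.7609e+10)
= 24.0414

24.0414


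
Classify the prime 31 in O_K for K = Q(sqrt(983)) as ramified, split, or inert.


K = Q(sqrt(983)). Since d mod 4 = 3, disc(K) = 3932.
Check p | disc: 3932 mod 31 = 26.
p does not divide disc. Compute Legendre symbol (d/p):
22^((31-1)/2) mod 31 = -1
(d/p) = -1, so p is inert: (p) stays prime with e=1, f=2, g=1.
Therefore p is inert.

inert


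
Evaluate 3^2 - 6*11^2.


x^2 - d*y^2
= 3^2 - 6*11^2
= 9 - 726
= -717

-717


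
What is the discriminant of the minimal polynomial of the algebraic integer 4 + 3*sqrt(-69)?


The element 4 + 3*sqrt(-69) has minimal polynomial:
x^2 - 8*x + 637
Discriminant = (-8)^2 - 4*(637)
= 64 - 2548
= -2484

-2484


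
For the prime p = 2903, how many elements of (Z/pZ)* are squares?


For prime p, the number of non-zero quadratic residues is (p-1)/2.
= (2903-1)/2
= 1451

1451


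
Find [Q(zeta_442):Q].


The degree equals Euler's totient phi(442).
442 = 2 * 13 * 17
phi(442) = 192

192


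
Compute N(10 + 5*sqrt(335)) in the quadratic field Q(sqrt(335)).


N(a + b*sqrt(d)) = a^2 - d*b^2
= (10)^2 - (335)*(5)^2
= 100 - 8375
= -8275

-8275


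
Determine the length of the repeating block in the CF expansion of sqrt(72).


Run the CF algorithm for sqrt(72).
a_0 = floor(sqrt(72)) = 8; set m_0=0, q_0=1.
Recurrence: m' = q*a - m,  q' = (d - m'^2)/q,  a' = floor((a_0 + m')/q').
  step 1: m=8, q=8, a=2
  step 2: m=8, q=1, a=16
a_2 = 2*a_0 = 16, so the period closes here.
sqrt(72) = [8; 2, 16]
Period length = 2

2


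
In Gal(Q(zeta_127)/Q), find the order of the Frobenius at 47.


The Frobenius at p in Gal(Q(zeta_n)/Q) = (Z/nZ)* is the class of p, so its order is ord_127(47), the smallest k >= 1 with 47^k = 1 mod 127.
n = 127 = 127, phi(127) = 126; the order divides phi(n).
Divisors of 126: 1, 2, 3, 6, 7, 9, 14, 18, 21, 42, 63, 126
Repeated squaring mod 127: 47^1 = 47, 47^2 = 50, 47^4 = 87, 47^8 = 76, 47^16 = 61, 47^32 = 38, 47^64 = 47
Test divisors in increasing order:
  k=1: 47^1 = 47 mod 127
  k=2: 47^2 = 50 mod 127
  k=3: 47^3 = 50 * 47 = 64 mod 127
  k=6: 47^6 = 87 * 50 = 32 mod 127
  k=7: 47^7 = 87 * 50 * 47 = 107 mod 127
  k=9: 47^9 = 76 * 47 = 16 mod 127
  k=14: 47^14 = 76 * 87 * 50 = 19 mod 127
  k=18: 47^18 = 61 * 50 = 2 mod 127
  k=21: 47^21 = 61 * 87 * 47 = 1 mod 127  <- first divisor giving 1
Order = 21

21


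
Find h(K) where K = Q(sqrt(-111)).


K = Q(sqrt(-111)). d mod 4 = 1, so D = disc(K) = d = -111
h(K) equals the number of primitive reduced positive-definite forms (a, b, c) = a*x^2 + b*x*y + c*y^2 with b^2 - 4ac = D,
where reduced means |b| <= a <= c, with b >= 0 whenever |b| = a or a = c, and primitive means gcd(a, b, c) = 1.
Reduced forces 3a^2 <= |D| = 111, so 1 <= a <= 6; b must have the parity of D, and c = (b^2 - D)/(4a) must be an integer >= a.
Enumerate a = 1..6, b in [-a, a]:
  a=1: (1, 1, 28)  [1]
  a=2: (2, -1, 14), (2, 1, 14)  [2]
  a=3: (3, 3, 10)  [1]
  a=4: (4, -1, 7), (4, 1, 7)  [2]
  a=5: (5, -3, 6), (5, 3, 6)  [2]
  a=6: none
Total reduced forms: 1 + 2 + 1 + 2 + 2 = 8
h = 8

8


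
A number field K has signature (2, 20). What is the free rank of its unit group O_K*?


By Dirichlet's unit theorem:
rank = r1 + r2 - 1
= 2 + 20 - 1
= 21

21


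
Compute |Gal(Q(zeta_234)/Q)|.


|Gal(Q(zeta_234)/Q)| = phi(234)
= 72

72


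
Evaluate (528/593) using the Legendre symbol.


p = 593 is prime, so compute (528/593) with the reciprocity algorithm (Jacobi-symbol steps: pull out 2s via (2/n), flip via reciprocity, reduce):
  pull out 2: (2/593) = +1  (since 593 mod 8 = 1)
  pull out 2: (2/593) = +1  (since 593 mod 8 = 1)
  pull out 2: (2/593) = +1  (since 593 mod 8 = 1)
  pull out 2: (2/593) = +1  (since 593 mod 8 = 1)
  reciprocity: (33/593) -> +(593/33)
  reduce: (32/33)
  pull out 2: (2/33) = +1  (since 33 mod 8 = 1)
  pull out 2: (2/33) = +1  (since 33 mod 8 = 1)
  pull out 2: (2/33) = +1  (since 33 mod 8 = 1)
  pull out 2: (2/33) = +1  (since 33 mod 8 = 1)
  pull out 2: (2/33) = +1  (since 33 mod 8 = 1)
  (1/33) = 1
Product of signs = 1
(528/593) = 1

1


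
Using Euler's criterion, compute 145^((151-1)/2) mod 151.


p = 151 is prime and the exponent is (p-1)/2 = 75, so by Euler's criterion 145^75 = (145/151) = +1 or -1 mod 151.
Compute by square-and-multiply:
  75 = 64 + 8 + 2 + 1 (binary 1001011)
  Repeated squaring mod 151: 145^1 = 145, 145^2 = 36, 145^4 = 88, 145^8 = 43, 145^16 = 37, 145^32 = 10, 145^64 = 100
  145^75 = 145^64 * 145^8 * 145^2 * 145^1 = 100 * 43 * 36 * 145 mod 151
    100 * 43 = 4300 = 72 mod 151
    72 * 36 = 2592 = 25 mod 151
    25 * 145 = 3625 = 1 mod 151
  145^75 = 1 mod 151
Result 1: 145 is a quadratic residue mod 151.
145^75 mod 151 = 1

1


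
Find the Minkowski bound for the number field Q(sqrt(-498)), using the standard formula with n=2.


d = -498, d mod 4 = 2, so disc(K) = 4d = -1992; |disc(K)| = 1992
Imaginary quadratic field, so n = 2, s = r2 = 1, r1 = 0
M = (n!/n^n) * (4/pi)^s * sqrt(|disc(K)|) = (2!/2^2) * (4/pi)^1 * sqrt(1992)
= 0.5 * 1.273240 * 44.631827
= 28.4135

28.4135


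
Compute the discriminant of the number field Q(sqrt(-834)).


For K = Q(sqrt(d)) with d squarefree: disc(K) = d if d = 1 mod 4, and disc(K) = 4d if d = 2 or 3 mod 4.
Here d = -834, and d mod 4 = 2.
d = 2 mod 4, not 1 (O_K = Z[sqrt(d)]), so disc(K) = 4d = 4 * (-834) = -3336

-3336


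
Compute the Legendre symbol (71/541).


p = 541 is prime, so compute (71/541) with the reciprocity algorithm (Jacobi-symbol steps: pull out 2s via (2/n), flip via reciprocity, reduce):
  reciprocity: (71/541) -> +(541/71)
  reduce: (44/71)
  pull out 2: (2/71) = +1  (since 71 mod 8 = 7)
  pull out 2: (2/71) = +1  (since 71 mod 8 = 7)
  reciprocity: (11/71) -> -(71/11)
  reduce: (5/11)
  reciprocity: (5/11) -> +(11/5)
  reduce: (1/5)
  (1/5) = 1
Product of signs = -1
(71/541) = -1

-1


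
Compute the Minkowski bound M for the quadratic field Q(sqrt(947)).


d = 947, d mod 4 = 3, so disc(K) = 4d = 3788; |disc(K)| = 3788
Real quadratic field, so n = 2, s = r2 = 0, r1 = 2
M = (n!/n^n) * (4/pi)^s * sqrt(|disc(K)|) = (2!/2^2) * (4/pi)^0 * sqrt(3788)
= 0.5 * 1.000000 * 61.546730
= 30.7734

30.7734


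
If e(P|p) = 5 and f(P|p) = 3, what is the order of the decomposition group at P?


|D_P| = e * f
= 5 * 3
= 15

15


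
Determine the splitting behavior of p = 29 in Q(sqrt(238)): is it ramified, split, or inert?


K = Q(sqrt(238)). Since d mod 4 = 2, disc(K) = 952.
Check p | disc: 952 mod 29 = 24.
p does not divide disc. Compute Legendre symbol (d/p):
6^((29-1)/2) mod 29 = 1
(d/p) = 1, so p splits: (p) = P*P' with e=1, f=1, g=2.
Therefore p is split.

split


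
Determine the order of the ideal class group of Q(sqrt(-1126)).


K = Q(sqrt(-1126)). d mod 4 = 2, so D = disc(K) = 4d = -4504
h(K) equals the number of primitive reduced positive-definite forms (a, b, c) = a*x^2 + b*x*y + c*y^2 with b^2 - 4ac = D,
where reduced means |b| <= a <= c, with b >= 0 whenever |b| = a or a = c, and primitive means gcd(a, b, c) = 1.
Reduced forces 3a^2 <= |D| = 4504, so 1 <= a <= 38; b must have the parity of D, and c = (b^2 - D)/(4a) must be an integer >= a.
Enumerate a = 1..38, b in [-a, a]:
  a=1: (1, 0, 1126)  [1]
  a=2: (2, 0, 563)  [1]
  a=3..4: none
  a=5: (5, -4, 226), (5, 4, 226)  [2]
  a=6: none
  a=7: (7, -2, 161), (7, 2, 161)  [2]
  a=8..9: none
  a=10: (10, -4, 113), (10, 4, 113)  [2]
  a=11..13: none
  a=14: (14, -12, 83), (14, 12, 83)  [2]
  a=15..16: none
  a=17: (17, -16, 70), (17, 16, 70)  [2]
  a=18..22: none
  a=23: (23, -2, 49), (23, 2, 49)  [2]
  a=24: none
  a=25: (25, -14, 47), (25, 14, 47)  [2]
  a=26..28: none
  a=29: (29, -22, 43), (29, 22, 43)  [2]
  a=30..33: none
  a=34: (34, -16, 35), (34, 16, 35)  [2]
  a=35: (35, -26, 37), (35, 26, 37)  [2]
  a=36..38: none
Total reduced forms: 1 + 1 + 2 + 2 + 2 + 2 + 2 + 2 + 2 + 2 + 2 + 2 = 22
h = 22

22


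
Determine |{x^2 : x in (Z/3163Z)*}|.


For prime p, the number of non-zero quadratic residues is (p-1)/2.
= (3163-1)/2
= 1581

1581


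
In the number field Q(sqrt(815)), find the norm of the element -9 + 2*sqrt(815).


N(a + b*sqrt(d)) = a^2 - d*b^2
= (-9)^2 - (815)*(2)^2
= 81 - 3260
= -3179

-3179


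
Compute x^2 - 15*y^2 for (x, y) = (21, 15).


x^2 - d*y^2
= 21^2 - 15*15^2
= 441 - 3375
= -2934

-2934


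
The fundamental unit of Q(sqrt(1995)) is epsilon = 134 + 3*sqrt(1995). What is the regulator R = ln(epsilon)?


epsilon = 134 + 3*sqrt(1995)
= 267.9963
R = ln(267.9963)
= 5.5910

5.5910


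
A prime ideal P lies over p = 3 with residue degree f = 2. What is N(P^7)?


N(P^a) = p^(a*f)
= 3^(7*2)
= 3^14
= 4782969

4782969


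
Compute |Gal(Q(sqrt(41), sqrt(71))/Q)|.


The 2 square roots of distinct primes are multiplicatively independent over Q,
so [K:Q] = 2^2 and Gal(K/Q) is isomorphic to (Z/2Z)^2.
|Gal| = 2^2 = 4

4


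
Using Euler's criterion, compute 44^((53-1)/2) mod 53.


p = 53 is prime and the exponent is (p-1)/2 = 26, so by Euler's criterion 44^26 = (44/53) = +1 or -1 mod 53.
Compute by square-and-multiply:
  26 = 16 + 8 + 2 (binary 11010)
  Repeated squaring mod 53: 44^1 = 44, 44^2 = 28, 44^4 = 42, 44^8 = 15, 44^16 = 13
  44^26 = 44^16 * 44^8 * 44^2 = 13 * 15 * 28 mod 53
    13 * 15 = 195 = 36 mod 53
    36 * 28 = 1008 = 1 mod 53
  44^26 = 1 mod 53
Result 1: 44 is a quadratic residue mod 53.
44^26 mod 53 = 1

1


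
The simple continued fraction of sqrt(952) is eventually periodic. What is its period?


Run the CF algorithm for sqrt(952).
a_0 = floor(sqrt(952)) = 30; set m_0=0, q_0=1.
Recurrence: m' = q*a - m,  q' = (d - m'^2)/q,  a' = floor((a_0 + m')/q').
  step 1: m=30, q=52, a=1
  step 2: m=22, q=9, a=5
  step 3: m=23, q=47, a=1
  step 4: m=24, q=8, a=6
  step 5: m=24, q=47, a=1
  step 6: m=23, q=9, a=5
  step 7: m=22, q=52, a=1
  step 8: m=30, q=1, a=60
a_8 = 2*a_0 = 60, so the period closes here.
sqrt(952) = [30; 1, 5, 1, 6, 1, 5, 1, 60]
Period length = 8

8


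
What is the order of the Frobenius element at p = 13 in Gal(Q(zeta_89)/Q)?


The Frobenius at p in Gal(Q(zeta_n)/Q) = (Z/nZ)* is the class of p, so its order is ord_89(13), the smallest k >= 1 with 13^k = 1 mod 89.
n = 89 = 89, phi(89) = 88; the order divides phi(n).
Divisors of 88: 1, 2, 4, 8, 11, 22, 44, 88
Repeated squaring mod 89: 13^1 = 13, 13^2 = 80, 13^4 = 81, 13^8 = 64, 13^16 = 2, 13^32 = 4, 13^64 = 16
Test divisors in increasing order:
  k=1: 13^1 = 13 mod 89
  k=2: 13^2 = 80 mod 89
  k=4: 13^4 = 81 mod 89
  k=8: 13^8 = 64 mod 89
  k=11: 13^11 = 64 * 80 * 13 = 77 mod 89
  k=22: 13^22 = 2 * 81 * 80 = 55 mod 89
  k=44: 13^44 = 4 * 64 * 81 = 88 mod 89
  k=88: 13^88 = 16 * 2 * 64 = 1 mod 89  <- first divisor giving 1
Order = 88

88


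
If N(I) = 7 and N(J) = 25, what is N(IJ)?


N(IJ) = N(I) * N(J)
= 7 * 25
= 175

175


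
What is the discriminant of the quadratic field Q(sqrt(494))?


For K = Q(sqrt(d)) with d squarefree: disc(K) = d if d = 1 mod 4, and disc(K) = 4d if d = 2 or 3 mod 4.
Here d = 494, and d mod 4 = 2.
d = 2 mod 4, not 1 (O_K = Z[sqrt(d)]), so disc(K) = 4d = 4 * (494) = 1976

1976


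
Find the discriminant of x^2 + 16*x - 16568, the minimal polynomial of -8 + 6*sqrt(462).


The element -8 + 6*sqrt(462) has minimal polynomial:
x^2 + 16*x - 16568
Discriminant = (16)^2 - 4*(-16568)
= 256 + 66272
= 66528

66528


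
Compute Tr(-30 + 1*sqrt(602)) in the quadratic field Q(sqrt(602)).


Tr(a + b*sqrt(d)) = (a + b*sqrt(d)) + (a - b*sqrt(d)) = 2a
= 2 * (-30)
= -60

-60


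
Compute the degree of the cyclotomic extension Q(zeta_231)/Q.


The degree equals Euler's totient phi(231).
231 = 3 * 7 * 11
phi(231) = 120

120


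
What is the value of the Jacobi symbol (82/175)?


Compute (82/175) via quadratic reciprocity:
  pull out 2: (2/175) = +1  (since 175 mod 8 = 7)
  reciprocity: (41/175) -> +(175/41)
  reduce: (11/41)
  reciprocity: (11/41) -> +(41/11)
  reduce: (8/11)
  pull out 2: (2/11) = -1  (since 11 mod 8 = 3)
  pull out 2: (2/11) = -1  (since 11 mod 8 = 3)
  pull out 2: (2/11) = -1  (since 11 mod 8 = 3)
  (1/11) = 1
Product of signs = -1

-1


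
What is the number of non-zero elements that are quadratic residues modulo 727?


For prime p, the number of non-zero quadratic residues is (p-1)/2.
= (727-1)/2
= 363

363


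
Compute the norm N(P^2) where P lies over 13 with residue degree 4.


N(P^a) = p^(a*f)
= 13^(2*4)
= 13^8
= 815730721

815730721


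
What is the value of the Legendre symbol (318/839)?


p = 839 is prime, so compute (318/839) with the reciprocity algorithm (Jacobi-symbol steps: pull out 2s via (2/n), flip via reciprocity, reduce):
  pull out 2: (2/839) = +1  (since 839 mod 8 = 7)
  reciprocity: (159/839) -> -(839/159)
  reduce: (44/159)
  pull out 2: (2/159) = +1  (since 159 mod 8 = 7)
  pull out 2: (2/159) = +1  (since 159 mod 8 = 7)
  reciprocity: (11/159) -> -(159/11)
  reduce: (5/11)
  reciprocity: (5/11) -> +(11/5)
  reduce: (1/5)
  (1/5) = 1
Product of signs = 1
(318/839) = 1

1


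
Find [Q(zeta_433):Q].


The degree equals Euler's totient phi(433).
433 = 433
phi(433) = 432

432


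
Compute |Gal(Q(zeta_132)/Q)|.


|Gal(Q(zeta_132)/Q)| = phi(132)
= 40

40


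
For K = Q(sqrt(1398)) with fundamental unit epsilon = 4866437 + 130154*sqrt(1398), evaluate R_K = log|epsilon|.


epsilon = 4866437 + 130154*sqrt(1398)
= 9.7329e+06
R = ln(9.7329e+06)
= 16.0910

16.0910


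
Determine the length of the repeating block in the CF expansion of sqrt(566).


Run the CF algorithm for sqrt(566).
a_0 = floor(sqrt(566)) = 23; set m_0=0, q_0=1.
Recurrence: m' = q*a - m,  q' = (d - m'^2)/q,  a' = floor((a_0 + m')/q').
  step 1: m=23, q=37, a=1
  step 2: m=14, q=10, a=3
  step 3: m=16, q=31, a=1
  step 4: m=15, q=11, a=3
  step 5: m=18, q=22, a=1
  step 6: m=4, q=25, a=1
  step 7: m=21, q=5, a=8
  step 8: m=19, q=41, a=1
  step 9: m=22, q=2, a=22
  step 10: m=22, q=41, a=1
  step 11: m=19, q=5, a=8
  step 12: m=21, q=25, a=1
  step 13: m=4, q=22, a=1
  step 14: m=18, q=11, a=3
  step 15: m=15, q=31, a=1
  step 16: m=16, q=10, a=3
  step 17: m=14, q=37, a=1
  step 18: m=23, q=1, a=46
a_18 = 2*a_0 = 46, so the period closes here.
sqrt(566) = [23; 1, 3, 1, 3, 1, 1, 8, 1, 22, 1, 8, 1, 1, 3, 1, 3, 1, 46]
Period length = 18

18


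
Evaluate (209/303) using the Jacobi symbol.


Compute (209/303) via quadratic reciprocity:
  reciprocity: (209/303) -> +(303/209)
  reduce: (94/209)
  pull out 2: (2/209) = +1  (since 209 mod 8 = 1)
  reciprocity: (47/209) -> +(209/47)
  reduce: (21/47)
  reciprocity: (21/47) -> +(47/21)
  reduce: (5/21)
  reciprocity: (5/21) -> +(21/5)
  reduce: (1/5)
  (1/5) = 1
Product of signs = 1

1


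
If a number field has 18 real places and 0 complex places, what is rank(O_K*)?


By Dirichlet's unit theorem:
rank = r1 + r2 - 1
= 18 + 0 - 1
= 17

17


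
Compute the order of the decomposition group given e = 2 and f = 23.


|D_P| = e * f
= 2 * 23
= 46

46


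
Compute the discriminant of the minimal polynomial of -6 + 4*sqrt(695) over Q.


The element -6 + 4*sqrt(695) has minimal polynomial:
x^2 + 12*x - 11084
Discriminant = (12)^2 - 4*(-11084)
= 144 + 44336
= 44480

44480


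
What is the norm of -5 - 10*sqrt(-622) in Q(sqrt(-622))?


N(a + b*sqrt(d)) = a^2 - d*b^2
= (-5)^2 - (-622)*(-10)^2
= 25 + 62200
= 62225

62225


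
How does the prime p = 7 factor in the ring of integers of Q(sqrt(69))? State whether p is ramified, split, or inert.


K = Q(sqrt(69)). Since d mod 4 = 1, disc(K) = 69.
Check p | disc: 69 mod 7 = 6.
p does not divide disc. Compute Legendre symbol (d/p):
6^((7-1)/2) mod 7 = -1
(d/p) = -1, so p is inert: (p) stays prime with e=1, f=2, g=1.
Therefore p is inert.

inert


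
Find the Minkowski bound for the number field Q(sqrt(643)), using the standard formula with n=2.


d = 643, d mod 4 = 3, so disc(K) = 4d = 2572; |disc(K)| = 2572
Real quadratic field, so n = 2, s = r2 = 0, r1 = 2
M = (n!/n^n) * (4/pi)^s * sqrt(|disc(K)|) = (2!/2^2) * (4/pi)^0 * sqrt(2572)
= 0.5 * 1.000000 * 50.714889
= 25.3574

25.3574


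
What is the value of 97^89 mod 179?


p = 179 is prime and the exponent is (p-1)/2 = 89, so by Euler's criterion 97^89 = (97/179) = +1 or -1 mod 179.
Compute by square-and-multiply:
  89 = 64 + 16 + 8 + 1 (binary 1011001)
  Repeated squaring mod 179: 97^1 = 97, 97^2 = 101, 97^4 = 177, 97^8 = 4, 97^16 = 16, 97^32 = 77, 97^64 = 22
  97^89 = 97^64 * 97^16 * 97^8 * 97^1 = 22 * 16 * 4 * 97 mod 179
    22 * 16 = 352 = 173 mod 179
    173 * 4 = 692 = 155 mod 179
    155 * 97 = 15035 = 178 mod 179
  97^89 = 178 mod 179
Result 178 = p - 1 = -1 mod 179: 97 is a quadratic non-residue mod 179. As a residue in [0, p-1] the value is 178.
97^89 mod 179 = 178

178


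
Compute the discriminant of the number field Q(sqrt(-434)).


For K = Q(sqrt(d)) with d squarefree: disc(K) = d if d = 1 mod 4, and disc(K) = 4d if d = 2 or 3 mod 4.
Here d = -434, and d mod 4 = 2.
d = 2 mod 4, not 1 (O_K = Z[sqrt(d)]), so disc(K) = 4d = 4 * (-434) = -1736

-1736


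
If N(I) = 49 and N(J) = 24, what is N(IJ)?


N(IJ) = N(I) * N(J)
= 49 * 24
= 1176

1176


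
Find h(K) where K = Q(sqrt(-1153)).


K = Q(sqrt(-1153)). d mod 4 = 3, so D = disc(K) = 4d = -4612
h(K) equals the number of primitive reduced positive-definite forms (a, b, c) = a*x^2 + b*x*y + c*y^2 with b^2 - 4ac = D,
where reduced means |b| <= a <= c, with b >= 0 whenever |b| = a or a = c, and primitive means gcd(a, b, c) = 1.
Reduced forces 3a^2 <= |D| = 4612, so 1 <= a <= 39; b must have the parity of D, and c = (b^2 - D)/(4a) must be an integer >= a.
Enumerate a = 1..39, b in [-a, a]:
  a=1: (1, 0, 1153)  [1]
  a=2: (2, 2, 577)  [1]
  a=3..6: none
  a=7: (7, -6, 166), (7, 6, 166)  [2]
  a=8..12: none
  a=13: (13, -4, 89), (13, 4, 89)  [2]
  a=14: (14, -6, 83), (14, 6, 83)  [2]
  a=15..18: none
  a=19: (19, -10, 62), (19, 10, 62)  [2]
  a=20..25: none
  a=26: (26, -22, 49), (26, 22, 49)  [2]
  a=27..28: none
  a=29: (29, -12, 41), (29, 12, 41)  [2]
  a=30: none
  a=31: (31, -10, 38), (31, 10, 38)  [2]
  a=32..39: none
Total reduced forms: 1 + 1 + 2 + 2 + 2 + 2 + 2 + 2 + 2 = 16
h = 16

16


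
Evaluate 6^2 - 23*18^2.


x^2 - d*y^2
= 6^2 - 23*18^2
= 36 - 7452
= -7416

-7416


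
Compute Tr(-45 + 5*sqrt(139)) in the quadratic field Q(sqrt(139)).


Tr(a + b*sqrt(d)) = (a + b*sqrt(d)) + (a - b*sqrt(d)) = 2a
= 2 * (-45)
= -90

-90


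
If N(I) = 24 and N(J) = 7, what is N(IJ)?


N(IJ) = N(I) * N(J)
= 24 * 7
= 168

168


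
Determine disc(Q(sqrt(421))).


For K = Q(sqrt(d)) with d squarefree: disc(K) = d if d = 1 mod 4, and disc(K) = 4d if d = 2 or 3 mod 4.
Here d = 421, and d mod 4 = 1.
d = 1 mod 4 (O_K = Z[(1+sqrt(d))/2]), so disc(K) = d = 421

421


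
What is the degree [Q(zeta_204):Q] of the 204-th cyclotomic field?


The degree equals Euler's totient phi(204).
204 = 2^2 * 3 * 17
phi(204) = 64

64


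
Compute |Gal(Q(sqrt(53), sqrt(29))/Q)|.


The 2 square roots of distinct primes are multiplicatively independent over Q,
so [K:Q] = 2^2 and Gal(K/Q) is isomorphic to (Z/2Z)^2.
|Gal| = 2^2 = 4

4


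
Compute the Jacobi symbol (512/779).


Compute (512/779) via quadratic reciprocity:
  pull out 2: (2/779) = -1  (since 779 mod 8 = 3)
  pull out 2: (2/779) = -1  (since 779 mod 8 = 3)
  pull out 2: (2/779) = -1  (since 779 mod 8 = 3)
  pull out 2: (2/779) = -1  (since 779 mod 8 = 3)
  pull out 2: (2/779) = -1  (since 779 mod 8 = 3)
  pull out 2: (2/779) = -1  (since 779 mod 8 = 3)
  pull out 2: (2/779) = -1  (since 779 mod 8 = 3)
  pull out 2: (2/779) = -1  (since 779 mod 8 = 3)
  pull out 2: (2/779) = -1  (since 779 mod 8 = 3)
  (1/779) = 1
Product of signs = -1

-1


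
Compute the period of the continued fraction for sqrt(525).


Run the CF algorithm for sqrt(525).
a_0 = floor(sqrt(525)) = 22; set m_0=0, q_0=1.
Recurrence: m' = q*a - m,  q' = (d - m'^2)/q,  a' = floor((a_0 + m')/q').
  step 1: m=22, q=41, a=1
  step 2: m=19, q=4, a=10
  step 3: m=21, q=21, a=2
  step 4: m=21, q=4, a=10
  step 5: m=19, q=41, a=1
  step 6: m=22, q=1, a=44
a_6 = 2*a_0 = 44, so the period closes here.
sqrt(525) = [22; 1, 10, 2, 10, 1, 44]
Period length = 6

6
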